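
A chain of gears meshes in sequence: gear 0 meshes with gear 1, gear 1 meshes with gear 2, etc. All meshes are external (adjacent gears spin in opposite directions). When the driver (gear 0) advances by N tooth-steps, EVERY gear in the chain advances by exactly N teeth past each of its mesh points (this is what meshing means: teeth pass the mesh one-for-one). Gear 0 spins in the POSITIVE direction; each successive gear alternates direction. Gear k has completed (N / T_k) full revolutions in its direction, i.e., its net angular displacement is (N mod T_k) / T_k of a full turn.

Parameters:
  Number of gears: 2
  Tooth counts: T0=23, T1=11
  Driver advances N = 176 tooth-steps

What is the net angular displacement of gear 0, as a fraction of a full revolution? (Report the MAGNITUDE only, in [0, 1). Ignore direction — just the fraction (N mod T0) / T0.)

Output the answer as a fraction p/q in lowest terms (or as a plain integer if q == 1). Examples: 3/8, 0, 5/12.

Answer: 15/23

Derivation:
Chain of 2 gears, tooth counts: [23, 11]
  gear 0: T0=23, direction=positive, advance = 176 mod 23 = 15 teeth = 15/23 turn
  gear 1: T1=11, direction=negative, advance = 176 mod 11 = 0 teeth = 0/11 turn
Gear 0: 176 mod 23 = 15
Fraction = 15 / 23 = 15/23 (gcd(15,23)=1) = 15/23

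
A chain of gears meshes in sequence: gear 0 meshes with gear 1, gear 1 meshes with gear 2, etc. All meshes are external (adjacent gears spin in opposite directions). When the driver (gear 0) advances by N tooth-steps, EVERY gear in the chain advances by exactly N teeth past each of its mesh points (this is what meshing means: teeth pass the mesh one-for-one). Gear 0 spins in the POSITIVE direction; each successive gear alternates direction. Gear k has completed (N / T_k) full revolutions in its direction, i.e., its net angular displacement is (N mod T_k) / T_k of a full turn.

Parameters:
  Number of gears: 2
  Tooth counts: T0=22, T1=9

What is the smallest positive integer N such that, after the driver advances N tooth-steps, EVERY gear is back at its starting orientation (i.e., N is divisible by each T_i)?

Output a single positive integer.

Answer: 198

Derivation:
Gear k returns to start when N is a multiple of T_k.
All gears at start simultaneously when N is a common multiple of [22, 9]; the smallest such N is lcm(22, 9).
Start: lcm = T0 = 22
Fold in T1=9: gcd(22, 9) = 1; lcm(22, 9) = 22 * 9 / 1 = 198 / 1 = 198
Full cycle length = 198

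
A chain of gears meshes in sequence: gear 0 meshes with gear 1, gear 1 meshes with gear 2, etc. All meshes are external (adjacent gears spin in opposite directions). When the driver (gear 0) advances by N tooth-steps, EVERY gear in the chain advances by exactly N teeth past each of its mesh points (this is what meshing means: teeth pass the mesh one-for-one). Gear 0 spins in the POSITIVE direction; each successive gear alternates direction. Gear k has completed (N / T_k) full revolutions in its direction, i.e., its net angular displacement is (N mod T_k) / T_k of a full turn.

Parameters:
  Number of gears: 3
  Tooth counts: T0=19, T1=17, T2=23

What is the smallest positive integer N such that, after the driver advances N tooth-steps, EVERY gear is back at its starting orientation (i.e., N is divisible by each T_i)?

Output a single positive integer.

Gear k returns to start when N is a multiple of T_k.
All gears at start simultaneously when N is a common multiple of [19, 17, 23]; the smallest such N is lcm(19, 17, 23).
Start: lcm = T0 = 19
Fold in T1=17: gcd(19, 17) = 1; lcm(19, 17) = 19 * 17 / 1 = 323 / 1 = 323
Fold in T2=23: gcd(323, 23) = 1; lcm(323, 23) = 323 * 23 / 1 = 7429 / 1 = 7429
Full cycle length = 7429

Answer: 7429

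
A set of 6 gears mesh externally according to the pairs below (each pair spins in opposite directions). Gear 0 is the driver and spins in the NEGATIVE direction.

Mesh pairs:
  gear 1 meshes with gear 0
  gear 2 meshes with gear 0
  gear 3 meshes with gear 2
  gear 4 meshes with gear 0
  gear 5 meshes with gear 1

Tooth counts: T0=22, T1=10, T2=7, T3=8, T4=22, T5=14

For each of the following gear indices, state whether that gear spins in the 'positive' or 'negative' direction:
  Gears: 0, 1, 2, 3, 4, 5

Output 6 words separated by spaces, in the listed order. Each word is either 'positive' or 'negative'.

Answer: negative positive positive negative positive negative

Derivation:
Gear 0 (driver): negative (depth 0)
  gear 1: meshes with gear 0 -> depth 1 -> positive (opposite of gear 0)
  gear 2: meshes with gear 0 -> depth 1 -> positive (opposite of gear 0)
  gear 3: meshes with gear 2 -> depth 2 -> negative (opposite of gear 2)
  gear 4: meshes with gear 0 -> depth 1 -> positive (opposite of gear 0)
  gear 5: meshes with gear 1 -> depth 2 -> negative (opposite of gear 1)
Queried indices 0, 1, 2, 3, 4, 5 -> negative, positive, positive, negative, positive, negative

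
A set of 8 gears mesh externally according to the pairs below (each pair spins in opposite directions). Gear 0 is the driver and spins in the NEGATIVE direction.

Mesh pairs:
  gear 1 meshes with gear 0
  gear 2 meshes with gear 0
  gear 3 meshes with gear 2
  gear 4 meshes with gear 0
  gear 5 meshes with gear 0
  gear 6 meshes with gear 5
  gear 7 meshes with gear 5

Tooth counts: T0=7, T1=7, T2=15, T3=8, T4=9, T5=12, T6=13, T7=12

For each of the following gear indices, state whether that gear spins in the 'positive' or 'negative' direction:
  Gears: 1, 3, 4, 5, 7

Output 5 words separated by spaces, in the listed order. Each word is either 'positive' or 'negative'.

Answer: positive negative positive positive negative

Derivation:
Gear 0 (driver): negative (depth 0)
  gear 1: meshes with gear 0 -> depth 1 -> positive (opposite of gear 0)
  gear 2: meshes with gear 0 -> depth 1 -> positive (opposite of gear 0)
  gear 3: meshes with gear 2 -> depth 2 -> negative (opposite of gear 2)
  gear 4: meshes with gear 0 -> depth 1 -> positive (opposite of gear 0)
  gear 5: meshes with gear 0 -> depth 1 -> positive (opposite of gear 0)
  gear 6: meshes with gear 5 -> depth 2 -> negative (opposite of gear 5)
  gear 7: meshes with gear 5 -> depth 2 -> negative (opposite of gear 5)
Queried indices 1, 3, 4, 5, 7 -> positive, negative, positive, positive, negative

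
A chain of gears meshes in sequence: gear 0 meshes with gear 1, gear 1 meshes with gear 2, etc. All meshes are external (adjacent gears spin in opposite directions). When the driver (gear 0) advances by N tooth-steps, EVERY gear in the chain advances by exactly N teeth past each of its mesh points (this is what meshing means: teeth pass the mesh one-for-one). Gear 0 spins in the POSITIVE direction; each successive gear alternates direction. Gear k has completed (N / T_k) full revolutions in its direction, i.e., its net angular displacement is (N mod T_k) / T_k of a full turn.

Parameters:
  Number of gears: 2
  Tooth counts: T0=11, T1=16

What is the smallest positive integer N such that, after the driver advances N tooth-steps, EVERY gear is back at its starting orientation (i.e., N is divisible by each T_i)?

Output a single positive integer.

Gear k returns to start when N is a multiple of T_k.
All gears at start simultaneously when N is a common multiple of [11, 16]; the smallest such N is lcm(11, 16).
Start: lcm = T0 = 11
Fold in T1=16: gcd(11, 16) = 1; lcm(11, 16) = 11 * 16 / 1 = 176 / 1 = 176
Full cycle length = 176

Answer: 176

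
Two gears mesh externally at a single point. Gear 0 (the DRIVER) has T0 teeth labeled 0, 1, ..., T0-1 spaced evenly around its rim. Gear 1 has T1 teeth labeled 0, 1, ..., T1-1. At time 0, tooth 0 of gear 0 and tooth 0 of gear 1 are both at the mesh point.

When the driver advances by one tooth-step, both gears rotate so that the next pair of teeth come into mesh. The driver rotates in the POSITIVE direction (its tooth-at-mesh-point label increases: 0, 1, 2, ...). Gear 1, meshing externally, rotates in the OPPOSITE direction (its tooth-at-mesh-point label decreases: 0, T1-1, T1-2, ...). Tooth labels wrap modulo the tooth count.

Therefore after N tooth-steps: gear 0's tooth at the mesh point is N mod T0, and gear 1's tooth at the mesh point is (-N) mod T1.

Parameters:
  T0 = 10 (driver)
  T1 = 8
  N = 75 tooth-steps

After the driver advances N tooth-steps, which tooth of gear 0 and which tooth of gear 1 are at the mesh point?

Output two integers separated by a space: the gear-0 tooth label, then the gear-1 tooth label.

Gear 0 (driver, T0=10): tooth at mesh = N mod T0
  75 = 7 * 10 + 5, so 75 mod 10 = 5
  gear 0 tooth = 5
Gear 1 (driven, T1=8): tooth at mesh = (-N) mod T1
  75 = 9 * 8 + 3, so 75 mod 8 = 3
  (-75) mod 8 = (-3) mod 8 = 8 - 3 = 5
Mesh after 75 steps: gear-0 tooth 5 meets gear-1 tooth 5

Answer: 5 5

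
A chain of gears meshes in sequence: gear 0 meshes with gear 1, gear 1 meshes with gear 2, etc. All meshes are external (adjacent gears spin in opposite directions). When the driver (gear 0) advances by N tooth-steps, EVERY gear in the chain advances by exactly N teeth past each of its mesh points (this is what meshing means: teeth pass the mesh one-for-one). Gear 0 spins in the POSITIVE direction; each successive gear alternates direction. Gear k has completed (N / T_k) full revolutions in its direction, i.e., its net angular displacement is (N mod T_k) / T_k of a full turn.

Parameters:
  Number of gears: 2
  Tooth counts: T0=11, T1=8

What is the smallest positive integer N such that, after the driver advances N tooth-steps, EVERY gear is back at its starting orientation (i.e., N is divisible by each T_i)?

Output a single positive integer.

Gear k returns to start when N is a multiple of T_k.
All gears at start simultaneously when N is a common multiple of [11, 8]; the smallest such N is lcm(11, 8).
Start: lcm = T0 = 11
Fold in T1=8: gcd(11, 8) = 1; lcm(11, 8) = 11 * 8 / 1 = 88 / 1 = 88
Full cycle length = 88

Answer: 88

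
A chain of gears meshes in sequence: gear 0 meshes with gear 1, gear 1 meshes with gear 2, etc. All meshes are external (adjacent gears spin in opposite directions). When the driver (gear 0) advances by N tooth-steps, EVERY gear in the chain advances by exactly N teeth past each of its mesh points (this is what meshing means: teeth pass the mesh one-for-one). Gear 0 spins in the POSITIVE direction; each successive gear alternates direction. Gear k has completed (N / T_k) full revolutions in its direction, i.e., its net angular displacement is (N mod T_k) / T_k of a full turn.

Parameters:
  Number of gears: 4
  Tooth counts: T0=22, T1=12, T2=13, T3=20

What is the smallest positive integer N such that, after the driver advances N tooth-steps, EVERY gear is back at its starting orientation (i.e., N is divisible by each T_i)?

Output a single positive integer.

Gear k returns to start when N is a multiple of T_k.
All gears at start simultaneously when N is a common multiple of [22, 12, 13, 20]; the smallest such N is lcm(22, 12, 13, 20).
Start: lcm = T0 = 22
Fold in T1=12: gcd(22, 12) = 2; lcm(22, 12) = 22 * 12 / 2 = 264 / 2 = 132
Fold in T2=13: gcd(132, 13) = 1; lcm(132, 13) = 132 * 13 / 1 = 1716 / 1 = 1716
Fold in T3=20: gcd(1716, 20) = 4; lcm(1716, 20) = 1716 * 20 / 4 = 34320 / 4 = 8580
Full cycle length = 8580

Answer: 8580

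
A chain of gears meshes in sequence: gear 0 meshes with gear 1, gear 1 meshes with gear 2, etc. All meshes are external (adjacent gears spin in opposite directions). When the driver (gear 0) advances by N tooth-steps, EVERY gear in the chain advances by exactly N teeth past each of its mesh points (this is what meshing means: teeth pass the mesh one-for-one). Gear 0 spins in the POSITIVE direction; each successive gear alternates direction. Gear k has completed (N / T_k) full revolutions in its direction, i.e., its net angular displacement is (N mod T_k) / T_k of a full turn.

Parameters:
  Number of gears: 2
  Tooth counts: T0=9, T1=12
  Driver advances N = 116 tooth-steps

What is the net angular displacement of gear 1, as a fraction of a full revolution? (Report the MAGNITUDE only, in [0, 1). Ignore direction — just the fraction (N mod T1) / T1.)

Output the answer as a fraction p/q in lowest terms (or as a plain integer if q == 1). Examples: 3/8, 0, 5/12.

Chain of 2 gears, tooth counts: [9, 12]
  gear 0: T0=9, direction=positive, advance = 116 mod 9 = 8 teeth = 8/9 turn
  gear 1: T1=12, direction=negative, advance = 116 mod 12 = 8 teeth = 8/12 turn
Gear 1: 116 mod 12 = 8
Fraction = 8 / 12 = 2/3 (gcd(8,12)=4) = 2/3

Answer: 2/3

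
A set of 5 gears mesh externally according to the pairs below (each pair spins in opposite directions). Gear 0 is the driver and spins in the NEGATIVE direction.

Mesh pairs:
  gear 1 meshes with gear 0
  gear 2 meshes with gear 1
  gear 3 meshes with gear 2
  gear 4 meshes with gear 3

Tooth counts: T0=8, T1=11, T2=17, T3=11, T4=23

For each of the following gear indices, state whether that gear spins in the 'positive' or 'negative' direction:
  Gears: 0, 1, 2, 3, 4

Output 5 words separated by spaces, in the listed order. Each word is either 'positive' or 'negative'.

Gear 0 (driver): negative (depth 0)
  gear 1: meshes with gear 0 -> depth 1 -> positive (opposite of gear 0)
  gear 2: meshes with gear 1 -> depth 2 -> negative (opposite of gear 1)
  gear 3: meshes with gear 2 -> depth 3 -> positive (opposite of gear 2)
  gear 4: meshes with gear 3 -> depth 4 -> negative (opposite of gear 3)
Queried indices 0, 1, 2, 3, 4 -> negative, positive, negative, positive, negative

Answer: negative positive negative positive negative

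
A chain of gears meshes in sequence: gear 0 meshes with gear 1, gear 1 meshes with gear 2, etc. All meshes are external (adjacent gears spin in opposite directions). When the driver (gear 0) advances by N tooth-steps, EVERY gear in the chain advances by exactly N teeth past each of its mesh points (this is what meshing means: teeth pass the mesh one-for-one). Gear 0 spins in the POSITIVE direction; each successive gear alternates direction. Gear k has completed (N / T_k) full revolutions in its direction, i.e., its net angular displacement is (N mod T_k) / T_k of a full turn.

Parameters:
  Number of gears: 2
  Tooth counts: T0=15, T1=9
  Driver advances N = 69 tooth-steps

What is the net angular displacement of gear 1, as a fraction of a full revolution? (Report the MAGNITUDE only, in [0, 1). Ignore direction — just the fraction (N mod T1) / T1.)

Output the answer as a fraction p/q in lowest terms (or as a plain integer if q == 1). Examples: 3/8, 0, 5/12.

Answer: 2/3

Derivation:
Chain of 2 gears, tooth counts: [15, 9]
  gear 0: T0=15, direction=positive, advance = 69 mod 15 = 9 teeth = 9/15 turn
  gear 1: T1=9, direction=negative, advance = 69 mod 9 = 6 teeth = 6/9 turn
Gear 1: 69 mod 9 = 6
Fraction = 6 / 9 = 2/3 (gcd(6,9)=3) = 2/3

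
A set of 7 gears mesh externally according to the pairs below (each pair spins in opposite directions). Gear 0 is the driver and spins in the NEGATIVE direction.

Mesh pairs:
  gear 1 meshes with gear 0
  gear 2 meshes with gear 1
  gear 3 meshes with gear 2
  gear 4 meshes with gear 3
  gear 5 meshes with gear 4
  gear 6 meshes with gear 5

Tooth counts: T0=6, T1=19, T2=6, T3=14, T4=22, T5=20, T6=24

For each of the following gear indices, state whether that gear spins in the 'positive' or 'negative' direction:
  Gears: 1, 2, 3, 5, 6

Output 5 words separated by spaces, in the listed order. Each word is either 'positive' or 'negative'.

Gear 0 (driver): negative (depth 0)
  gear 1: meshes with gear 0 -> depth 1 -> positive (opposite of gear 0)
  gear 2: meshes with gear 1 -> depth 2 -> negative (opposite of gear 1)
  gear 3: meshes with gear 2 -> depth 3 -> positive (opposite of gear 2)
  gear 4: meshes with gear 3 -> depth 4 -> negative (opposite of gear 3)
  gear 5: meshes with gear 4 -> depth 5 -> positive (opposite of gear 4)
  gear 6: meshes with gear 5 -> depth 6 -> negative (opposite of gear 5)
Queried indices 1, 2, 3, 5, 6 -> positive, negative, positive, positive, negative

Answer: positive negative positive positive negative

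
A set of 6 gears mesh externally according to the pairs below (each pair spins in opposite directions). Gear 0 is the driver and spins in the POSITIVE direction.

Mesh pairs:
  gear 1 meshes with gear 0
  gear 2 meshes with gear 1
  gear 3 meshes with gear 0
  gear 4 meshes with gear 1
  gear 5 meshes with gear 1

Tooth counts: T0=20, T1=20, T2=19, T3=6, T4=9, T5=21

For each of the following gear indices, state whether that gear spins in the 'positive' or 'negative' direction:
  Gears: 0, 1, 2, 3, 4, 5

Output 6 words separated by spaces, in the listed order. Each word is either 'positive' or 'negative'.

Gear 0 (driver): positive (depth 0)
  gear 1: meshes with gear 0 -> depth 1 -> negative (opposite of gear 0)
  gear 2: meshes with gear 1 -> depth 2 -> positive (opposite of gear 1)
  gear 3: meshes with gear 0 -> depth 1 -> negative (opposite of gear 0)
  gear 4: meshes with gear 1 -> depth 2 -> positive (opposite of gear 1)
  gear 5: meshes with gear 1 -> depth 2 -> positive (opposite of gear 1)
Queried indices 0, 1, 2, 3, 4, 5 -> positive, negative, positive, negative, positive, positive

Answer: positive negative positive negative positive positive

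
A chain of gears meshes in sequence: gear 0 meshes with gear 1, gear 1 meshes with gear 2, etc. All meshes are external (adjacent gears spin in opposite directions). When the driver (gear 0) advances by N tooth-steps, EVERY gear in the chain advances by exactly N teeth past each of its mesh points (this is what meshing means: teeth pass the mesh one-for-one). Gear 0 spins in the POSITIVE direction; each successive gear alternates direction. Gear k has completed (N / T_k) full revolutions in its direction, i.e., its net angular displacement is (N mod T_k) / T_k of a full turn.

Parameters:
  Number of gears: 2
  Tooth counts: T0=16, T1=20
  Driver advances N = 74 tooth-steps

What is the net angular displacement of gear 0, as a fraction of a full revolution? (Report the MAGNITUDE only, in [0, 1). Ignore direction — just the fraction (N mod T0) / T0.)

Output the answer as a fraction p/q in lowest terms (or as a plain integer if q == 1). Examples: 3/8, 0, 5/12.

Chain of 2 gears, tooth counts: [16, 20]
  gear 0: T0=16, direction=positive, advance = 74 mod 16 = 10 teeth = 10/16 turn
  gear 1: T1=20, direction=negative, advance = 74 mod 20 = 14 teeth = 14/20 turn
Gear 0: 74 mod 16 = 10
Fraction = 10 / 16 = 5/8 (gcd(10,16)=2) = 5/8

Answer: 5/8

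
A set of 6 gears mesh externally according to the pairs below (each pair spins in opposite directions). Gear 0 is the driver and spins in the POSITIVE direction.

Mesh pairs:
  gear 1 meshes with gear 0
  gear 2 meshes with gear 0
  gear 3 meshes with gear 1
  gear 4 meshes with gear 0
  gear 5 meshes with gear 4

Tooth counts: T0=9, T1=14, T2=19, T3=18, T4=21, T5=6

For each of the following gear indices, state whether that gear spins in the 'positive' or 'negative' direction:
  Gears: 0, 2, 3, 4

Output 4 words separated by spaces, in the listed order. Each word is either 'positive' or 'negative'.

Gear 0 (driver): positive (depth 0)
  gear 1: meshes with gear 0 -> depth 1 -> negative (opposite of gear 0)
  gear 2: meshes with gear 0 -> depth 1 -> negative (opposite of gear 0)
  gear 3: meshes with gear 1 -> depth 2 -> positive (opposite of gear 1)
  gear 4: meshes with gear 0 -> depth 1 -> negative (opposite of gear 0)
  gear 5: meshes with gear 4 -> depth 2 -> positive (opposite of gear 4)
Queried indices 0, 2, 3, 4 -> positive, negative, positive, negative

Answer: positive negative positive negative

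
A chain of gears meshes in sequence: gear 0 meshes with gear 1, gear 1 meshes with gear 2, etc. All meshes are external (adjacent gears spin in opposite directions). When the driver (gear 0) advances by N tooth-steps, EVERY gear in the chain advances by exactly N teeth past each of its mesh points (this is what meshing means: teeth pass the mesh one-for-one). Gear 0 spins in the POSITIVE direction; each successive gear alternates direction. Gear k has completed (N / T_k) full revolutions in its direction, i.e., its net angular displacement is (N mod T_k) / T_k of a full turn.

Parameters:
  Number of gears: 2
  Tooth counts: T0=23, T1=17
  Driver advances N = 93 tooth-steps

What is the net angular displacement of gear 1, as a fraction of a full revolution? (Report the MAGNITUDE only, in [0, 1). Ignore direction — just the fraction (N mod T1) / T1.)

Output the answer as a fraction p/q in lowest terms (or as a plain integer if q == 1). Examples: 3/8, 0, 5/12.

Chain of 2 gears, tooth counts: [23, 17]
  gear 0: T0=23, direction=positive, advance = 93 mod 23 = 1 teeth = 1/23 turn
  gear 1: T1=17, direction=negative, advance = 93 mod 17 = 8 teeth = 8/17 turn
Gear 1: 93 mod 17 = 8
Fraction = 8 / 17 = 8/17 (gcd(8,17)=1) = 8/17

Answer: 8/17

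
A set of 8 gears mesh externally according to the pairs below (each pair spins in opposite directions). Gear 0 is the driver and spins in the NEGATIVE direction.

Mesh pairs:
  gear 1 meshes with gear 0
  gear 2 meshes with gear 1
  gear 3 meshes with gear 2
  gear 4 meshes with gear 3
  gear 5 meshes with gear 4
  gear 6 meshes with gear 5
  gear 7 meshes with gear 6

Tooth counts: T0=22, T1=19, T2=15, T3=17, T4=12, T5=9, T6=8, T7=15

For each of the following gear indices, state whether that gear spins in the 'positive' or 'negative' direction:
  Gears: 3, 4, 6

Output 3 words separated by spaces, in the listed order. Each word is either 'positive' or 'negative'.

Answer: positive negative negative

Derivation:
Gear 0 (driver): negative (depth 0)
  gear 1: meshes with gear 0 -> depth 1 -> positive (opposite of gear 0)
  gear 2: meshes with gear 1 -> depth 2 -> negative (opposite of gear 1)
  gear 3: meshes with gear 2 -> depth 3 -> positive (opposite of gear 2)
  gear 4: meshes with gear 3 -> depth 4 -> negative (opposite of gear 3)
  gear 5: meshes with gear 4 -> depth 5 -> positive (opposite of gear 4)
  gear 6: meshes with gear 5 -> depth 6 -> negative (opposite of gear 5)
  gear 7: meshes with gear 6 -> depth 7 -> positive (opposite of gear 6)
Queried indices 3, 4, 6 -> positive, negative, negative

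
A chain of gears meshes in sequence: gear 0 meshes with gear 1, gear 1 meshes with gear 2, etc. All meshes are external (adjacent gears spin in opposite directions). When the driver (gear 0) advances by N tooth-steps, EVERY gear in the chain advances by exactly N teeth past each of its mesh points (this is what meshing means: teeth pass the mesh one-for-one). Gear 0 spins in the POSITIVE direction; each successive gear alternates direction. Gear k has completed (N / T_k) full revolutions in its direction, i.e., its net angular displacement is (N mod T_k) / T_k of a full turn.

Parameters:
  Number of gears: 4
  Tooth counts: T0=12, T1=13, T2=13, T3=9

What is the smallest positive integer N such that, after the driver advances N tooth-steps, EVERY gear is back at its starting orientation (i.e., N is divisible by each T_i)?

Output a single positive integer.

Gear k returns to start when N is a multiple of T_k.
All gears at start simultaneously when N is a common multiple of [12, 13, 13, 9]; the smallest such N is lcm(12, 13, 13, 9).
Start: lcm = T0 = 12
Fold in T1=13: gcd(12, 13) = 1; lcm(12, 13) = 12 * 13 / 1 = 156 / 1 = 156
Fold in T2=13: gcd(156, 13) = 13; lcm(156, 13) = 156 * 13 / 13 = 2028 / 13 = 156
Fold in T3=9: gcd(156, 9) = 3; lcm(156, 9) = 156 * 9 / 3 = 1404 / 3 = 468
Full cycle length = 468

Answer: 468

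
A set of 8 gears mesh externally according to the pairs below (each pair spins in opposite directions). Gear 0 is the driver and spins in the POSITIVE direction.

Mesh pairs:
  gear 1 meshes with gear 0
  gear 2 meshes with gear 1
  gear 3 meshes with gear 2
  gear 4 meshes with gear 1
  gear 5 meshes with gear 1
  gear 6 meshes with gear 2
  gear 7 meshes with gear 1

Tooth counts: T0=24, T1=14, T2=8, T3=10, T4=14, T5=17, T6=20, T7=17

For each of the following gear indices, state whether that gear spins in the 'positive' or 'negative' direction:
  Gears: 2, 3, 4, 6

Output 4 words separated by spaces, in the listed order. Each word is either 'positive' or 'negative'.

Gear 0 (driver): positive (depth 0)
  gear 1: meshes with gear 0 -> depth 1 -> negative (opposite of gear 0)
  gear 2: meshes with gear 1 -> depth 2 -> positive (opposite of gear 1)
  gear 3: meshes with gear 2 -> depth 3 -> negative (opposite of gear 2)
  gear 4: meshes with gear 1 -> depth 2 -> positive (opposite of gear 1)
  gear 5: meshes with gear 1 -> depth 2 -> positive (opposite of gear 1)
  gear 6: meshes with gear 2 -> depth 3 -> negative (opposite of gear 2)
  gear 7: meshes with gear 1 -> depth 2 -> positive (opposite of gear 1)
Queried indices 2, 3, 4, 6 -> positive, negative, positive, negative

Answer: positive negative positive negative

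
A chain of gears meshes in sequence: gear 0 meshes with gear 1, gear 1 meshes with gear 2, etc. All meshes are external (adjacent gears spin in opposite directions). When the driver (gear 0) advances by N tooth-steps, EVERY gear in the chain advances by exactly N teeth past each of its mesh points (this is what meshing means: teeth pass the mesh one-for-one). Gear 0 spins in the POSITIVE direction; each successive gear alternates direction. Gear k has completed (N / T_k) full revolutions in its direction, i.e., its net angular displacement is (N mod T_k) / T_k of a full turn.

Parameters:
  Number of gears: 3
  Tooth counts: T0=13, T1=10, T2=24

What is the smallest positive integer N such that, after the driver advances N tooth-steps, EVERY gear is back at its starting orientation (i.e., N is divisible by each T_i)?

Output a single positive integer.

Answer: 1560

Derivation:
Gear k returns to start when N is a multiple of T_k.
All gears at start simultaneously when N is a common multiple of [13, 10, 24]; the smallest such N is lcm(13, 10, 24).
Start: lcm = T0 = 13
Fold in T1=10: gcd(13, 10) = 1; lcm(13, 10) = 13 * 10 / 1 = 130 / 1 = 130
Fold in T2=24: gcd(130, 24) = 2; lcm(130, 24) = 130 * 24 / 2 = 3120 / 2 = 1560
Full cycle length = 1560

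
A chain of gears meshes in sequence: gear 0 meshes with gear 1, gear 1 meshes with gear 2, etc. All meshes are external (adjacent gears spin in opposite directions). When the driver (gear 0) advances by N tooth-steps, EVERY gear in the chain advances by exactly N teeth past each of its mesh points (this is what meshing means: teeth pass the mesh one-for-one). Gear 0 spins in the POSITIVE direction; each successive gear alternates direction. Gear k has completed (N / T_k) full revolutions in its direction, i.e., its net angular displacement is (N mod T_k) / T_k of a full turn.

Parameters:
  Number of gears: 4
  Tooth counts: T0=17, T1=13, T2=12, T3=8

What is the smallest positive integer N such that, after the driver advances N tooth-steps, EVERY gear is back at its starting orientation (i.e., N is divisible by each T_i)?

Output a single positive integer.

Gear k returns to start when N is a multiple of T_k.
All gears at start simultaneously when N is a common multiple of [17, 13, 12, 8]; the smallest such N is lcm(17, 13, 12, 8).
Start: lcm = T0 = 17
Fold in T1=13: gcd(17, 13) = 1; lcm(17, 13) = 17 * 13 / 1 = 221 / 1 = 221
Fold in T2=12: gcd(221, 12) = 1; lcm(221, 12) = 221 * 12 / 1 = 2652 / 1 = 2652
Fold in T3=8: gcd(2652, 8) = 4; lcm(2652, 8) = 2652 * 8 / 4 = 21216 / 4 = 5304
Full cycle length = 5304

Answer: 5304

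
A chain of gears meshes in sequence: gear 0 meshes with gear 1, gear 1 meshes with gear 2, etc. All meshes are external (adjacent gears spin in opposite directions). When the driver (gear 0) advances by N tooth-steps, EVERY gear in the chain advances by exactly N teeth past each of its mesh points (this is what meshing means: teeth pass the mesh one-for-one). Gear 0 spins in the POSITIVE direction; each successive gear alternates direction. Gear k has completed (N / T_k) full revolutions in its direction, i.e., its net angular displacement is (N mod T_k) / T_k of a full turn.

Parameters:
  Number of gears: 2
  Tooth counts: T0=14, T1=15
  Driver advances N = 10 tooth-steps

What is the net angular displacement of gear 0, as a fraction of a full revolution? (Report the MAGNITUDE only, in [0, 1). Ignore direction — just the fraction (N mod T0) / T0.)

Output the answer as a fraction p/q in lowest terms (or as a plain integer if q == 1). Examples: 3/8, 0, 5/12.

Chain of 2 gears, tooth counts: [14, 15]
  gear 0: T0=14, direction=positive, advance = 10 mod 14 = 10 teeth = 10/14 turn
  gear 1: T1=15, direction=negative, advance = 10 mod 15 = 10 teeth = 10/15 turn
Gear 0: 10 mod 14 = 10
Fraction = 10 / 14 = 5/7 (gcd(10,14)=2) = 5/7

Answer: 5/7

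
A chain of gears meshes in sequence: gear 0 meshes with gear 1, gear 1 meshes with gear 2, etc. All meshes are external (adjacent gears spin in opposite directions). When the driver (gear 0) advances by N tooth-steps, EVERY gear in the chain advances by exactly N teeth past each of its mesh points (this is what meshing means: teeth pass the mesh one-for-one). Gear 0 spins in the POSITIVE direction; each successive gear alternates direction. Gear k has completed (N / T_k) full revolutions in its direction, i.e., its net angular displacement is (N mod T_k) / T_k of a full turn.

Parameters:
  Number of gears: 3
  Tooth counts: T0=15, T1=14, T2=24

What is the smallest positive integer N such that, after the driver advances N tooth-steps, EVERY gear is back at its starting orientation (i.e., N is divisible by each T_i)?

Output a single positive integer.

Gear k returns to start when N is a multiple of T_k.
All gears at start simultaneously when N is a common multiple of [15, 14, 24]; the smallest such N is lcm(15, 14, 24).
Start: lcm = T0 = 15
Fold in T1=14: gcd(15, 14) = 1; lcm(15, 14) = 15 * 14 / 1 = 210 / 1 = 210
Fold in T2=24: gcd(210, 24) = 6; lcm(210, 24) = 210 * 24 / 6 = 5040 / 6 = 840
Full cycle length = 840

Answer: 840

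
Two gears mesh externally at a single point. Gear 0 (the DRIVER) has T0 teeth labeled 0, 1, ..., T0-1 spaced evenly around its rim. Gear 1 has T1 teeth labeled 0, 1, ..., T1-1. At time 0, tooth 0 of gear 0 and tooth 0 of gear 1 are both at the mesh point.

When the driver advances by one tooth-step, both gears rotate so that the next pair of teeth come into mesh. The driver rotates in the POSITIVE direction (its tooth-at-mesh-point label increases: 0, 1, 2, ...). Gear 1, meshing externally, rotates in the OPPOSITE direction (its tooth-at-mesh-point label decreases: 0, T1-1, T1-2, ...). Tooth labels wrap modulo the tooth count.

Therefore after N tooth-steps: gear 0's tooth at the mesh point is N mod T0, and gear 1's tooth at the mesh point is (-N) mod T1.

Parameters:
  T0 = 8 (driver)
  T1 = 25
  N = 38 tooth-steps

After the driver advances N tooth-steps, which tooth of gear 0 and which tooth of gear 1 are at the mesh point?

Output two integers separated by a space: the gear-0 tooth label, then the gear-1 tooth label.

Answer: 6 12

Derivation:
Gear 0 (driver, T0=8): tooth at mesh = N mod T0
  38 = 4 * 8 + 6, so 38 mod 8 = 6
  gear 0 tooth = 6
Gear 1 (driven, T1=25): tooth at mesh = (-N) mod T1
  38 = 1 * 25 + 13, so 38 mod 25 = 13
  (-38) mod 25 = (-13) mod 25 = 25 - 13 = 12
Mesh after 38 steps: gear-0 tooth 6 meets gear-1 tooth 12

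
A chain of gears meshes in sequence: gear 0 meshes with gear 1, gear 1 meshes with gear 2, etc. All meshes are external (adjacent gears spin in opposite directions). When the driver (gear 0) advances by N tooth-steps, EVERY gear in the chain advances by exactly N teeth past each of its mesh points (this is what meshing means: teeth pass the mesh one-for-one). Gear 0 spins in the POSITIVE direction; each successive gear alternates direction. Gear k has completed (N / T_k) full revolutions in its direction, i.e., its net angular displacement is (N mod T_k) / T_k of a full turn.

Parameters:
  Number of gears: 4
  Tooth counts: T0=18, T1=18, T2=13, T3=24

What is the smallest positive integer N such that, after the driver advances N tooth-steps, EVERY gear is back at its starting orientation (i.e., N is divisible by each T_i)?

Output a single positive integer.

Gear k returns to start when N is a multiple of T_k.
All gears at start simultaneously when N is a common multiple of [18, 18, 13, 24]; the smallest such N is lcm(18, 18, 13, 24).
Start: lcm = T0 = 18
Fold in T1=18: gcd(18, 18) = 18; lcm(18, 18) = 18 * 18 / 18 = 324 / 18 = 18
Fold in T2=13: gcd(18, 13) = 1; lcm(18, 13) = 18 * 13 / 1 = 234 / 1 = 234
Fold in T3=24: gcd(234, 24) = 6; lcm(234, 24) = 234 * 24 / 6 = 5616 / 6 = 936
Full cycle length = 936

Answer: 936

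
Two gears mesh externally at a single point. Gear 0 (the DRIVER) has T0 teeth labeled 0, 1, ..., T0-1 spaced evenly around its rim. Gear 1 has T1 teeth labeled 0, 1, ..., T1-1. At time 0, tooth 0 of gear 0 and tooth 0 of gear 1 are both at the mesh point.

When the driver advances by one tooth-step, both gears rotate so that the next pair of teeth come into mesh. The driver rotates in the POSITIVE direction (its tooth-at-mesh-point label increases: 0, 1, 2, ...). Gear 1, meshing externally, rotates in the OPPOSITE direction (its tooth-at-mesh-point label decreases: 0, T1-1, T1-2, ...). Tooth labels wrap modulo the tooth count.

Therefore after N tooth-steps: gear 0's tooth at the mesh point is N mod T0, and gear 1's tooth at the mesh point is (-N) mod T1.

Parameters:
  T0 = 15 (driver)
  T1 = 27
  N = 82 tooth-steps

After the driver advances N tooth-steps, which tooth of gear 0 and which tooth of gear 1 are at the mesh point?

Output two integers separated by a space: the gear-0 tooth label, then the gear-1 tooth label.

Answer: 7 26

Derivation:
Gear 0 (driver, T0=15): tooth at mesh = N mod T0
  82 = 5 * 15 + 7, so 82 mod 15 = 7
  gear 0 tooth = 7
Gear 1 (driven, T1=27): tooth at mesh = (-N) mod T1
  82 = 3 * 27 + 1, so 82 mod 27 = 1
  (-82) mod 27 = (-1) mod 27 = 27 - 1 = 26
Mesh after 82 steps: gear-0 tooth 7 meets gear-1 tooth 26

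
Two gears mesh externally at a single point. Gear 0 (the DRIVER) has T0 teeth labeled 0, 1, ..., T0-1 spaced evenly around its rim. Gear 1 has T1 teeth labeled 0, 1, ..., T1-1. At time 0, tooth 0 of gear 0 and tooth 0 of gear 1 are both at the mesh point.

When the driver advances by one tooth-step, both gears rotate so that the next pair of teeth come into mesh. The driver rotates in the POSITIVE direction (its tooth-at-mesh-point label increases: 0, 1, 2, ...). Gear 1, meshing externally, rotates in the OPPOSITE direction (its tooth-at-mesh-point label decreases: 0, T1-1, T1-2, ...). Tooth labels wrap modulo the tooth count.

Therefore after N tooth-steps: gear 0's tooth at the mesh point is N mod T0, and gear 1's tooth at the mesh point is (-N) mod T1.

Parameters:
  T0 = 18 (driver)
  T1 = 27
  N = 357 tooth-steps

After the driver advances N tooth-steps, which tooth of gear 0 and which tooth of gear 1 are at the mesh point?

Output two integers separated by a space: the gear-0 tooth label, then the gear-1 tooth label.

Gear 0 (driver, T0=18): tooth at mesh = N mod T0
  357 = 19 * 18 + 15, so 357 mod 18 = 15
  gear 0 tooth = 15
Gear 1 (driven, T1=27): tooth at mesh = (-N) mod T1
  357 = 13 * 27 + 6, so 357 mod 27 = 6
  (-357) mod 27 = (-6) mod 27 = 27 - 6 = 21
Mesh after 357 steps: gear-0 tooth 15 meets gear-1 tooth 21

Answer: 15 21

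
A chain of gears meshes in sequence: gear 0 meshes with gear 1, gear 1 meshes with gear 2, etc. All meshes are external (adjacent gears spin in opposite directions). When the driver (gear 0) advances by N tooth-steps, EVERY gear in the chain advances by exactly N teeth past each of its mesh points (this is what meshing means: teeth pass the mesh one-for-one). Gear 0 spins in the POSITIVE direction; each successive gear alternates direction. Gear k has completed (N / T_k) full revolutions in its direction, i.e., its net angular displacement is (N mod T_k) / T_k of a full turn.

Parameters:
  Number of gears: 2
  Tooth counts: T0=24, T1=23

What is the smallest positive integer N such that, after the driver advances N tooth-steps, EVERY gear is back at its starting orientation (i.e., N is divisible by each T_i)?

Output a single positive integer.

Answer: 552

Derivation:
Gear k returns to start when N is a multiple of T_k.
All gears at start simultaneously when N is a common multiple of [24, 23]; the smallest such N is lcm(24, 23).
Start: lcm = T0 = 24
Fold in T1=23: gcd(24, 23) = 1; lcm(24, 23) = 24 * 23 / 1 = 552 / 1 = 552
Full cycle length = 552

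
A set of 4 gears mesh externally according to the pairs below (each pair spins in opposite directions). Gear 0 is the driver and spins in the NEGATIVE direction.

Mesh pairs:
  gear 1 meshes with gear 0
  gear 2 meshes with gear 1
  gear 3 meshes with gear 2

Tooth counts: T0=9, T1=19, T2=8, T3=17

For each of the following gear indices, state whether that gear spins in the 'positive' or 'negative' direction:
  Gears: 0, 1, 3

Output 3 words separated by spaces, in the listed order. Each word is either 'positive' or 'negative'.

Gear 0 (driver): negative (depth 0)
  gear 1: meshes with gear 0 -> depth 1 -> positive (opposite of gear 0)
  gear 2: meshes with gear 1 -> depth 2 -> negative (opposite of gear 1)
  gear 3: meshes with gear 2 -> depth 3 -> positive (opposite of gear 2)
Queried indices 0, 1, 3 -> negative, positive, positive

Answer: negative positive positive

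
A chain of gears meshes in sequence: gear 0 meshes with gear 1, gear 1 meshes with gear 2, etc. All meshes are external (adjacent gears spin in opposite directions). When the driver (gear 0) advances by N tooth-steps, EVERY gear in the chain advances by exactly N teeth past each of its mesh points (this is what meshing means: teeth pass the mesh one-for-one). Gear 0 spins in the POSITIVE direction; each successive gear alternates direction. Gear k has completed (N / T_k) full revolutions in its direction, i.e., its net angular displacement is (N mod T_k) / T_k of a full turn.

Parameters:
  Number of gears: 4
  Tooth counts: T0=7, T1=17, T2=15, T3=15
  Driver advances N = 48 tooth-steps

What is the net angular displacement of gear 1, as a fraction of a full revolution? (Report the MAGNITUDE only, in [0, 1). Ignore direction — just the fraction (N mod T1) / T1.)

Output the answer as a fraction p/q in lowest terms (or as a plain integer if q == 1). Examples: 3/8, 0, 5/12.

Chain of 4 gears, tooth counts: [7, 17, 15, 15]
  gear 0: T0=7, direction=positive, advance = 48 mod 7 = 6 teeth = 6/7 turn
  gear 1: T1=17, direction=negative, advance = 48 mod 17 = 14 teeth = 14/17 turn
  gear 2: T2=15, direction=positive, advance = 48 mod 15 = 3 teeth = 3/15 turn
  gear 3: T3=15, direction=negative, advance = 48 mod 15 = 3 teeth = 3/15 turn
Gear 1: 48 mod 17 = 14
Fraction = 14 / 17 = 14/17 (gcd(14,17)=1) = 14/17

Answer: 14/17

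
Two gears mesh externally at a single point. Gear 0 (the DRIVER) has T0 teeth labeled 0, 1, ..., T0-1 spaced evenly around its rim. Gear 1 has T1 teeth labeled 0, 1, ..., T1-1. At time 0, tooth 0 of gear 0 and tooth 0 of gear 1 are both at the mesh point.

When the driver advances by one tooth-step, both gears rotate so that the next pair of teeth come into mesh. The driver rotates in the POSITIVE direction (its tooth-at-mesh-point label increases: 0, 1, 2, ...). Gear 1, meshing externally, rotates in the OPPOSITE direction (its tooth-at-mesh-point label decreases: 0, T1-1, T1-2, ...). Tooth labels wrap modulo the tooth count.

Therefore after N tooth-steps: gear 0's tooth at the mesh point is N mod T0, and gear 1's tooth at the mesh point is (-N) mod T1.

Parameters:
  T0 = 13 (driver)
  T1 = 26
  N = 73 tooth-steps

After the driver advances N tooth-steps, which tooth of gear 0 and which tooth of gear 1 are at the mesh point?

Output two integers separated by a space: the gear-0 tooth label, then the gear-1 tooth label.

Answer: 8 5

Derivation:
Gear 0 (driver, T0=13): tooth at mesh = N mod T0
  73 = 5 * 13 + 8, so 73 mod 13 = 8
  gear 0 tooth = 8
Gear 1 (driven, T1=26): tooth at mesh = (-N) mod T1
  73 = 2 * 26 + 21, so 73 mod 26 = 21
  (-73) mod 26 = (-21) mod 26 = 26 - 21 = 5
Mesh after 73 steps: gear-0 tooth 8 meets gear-1 tooth 5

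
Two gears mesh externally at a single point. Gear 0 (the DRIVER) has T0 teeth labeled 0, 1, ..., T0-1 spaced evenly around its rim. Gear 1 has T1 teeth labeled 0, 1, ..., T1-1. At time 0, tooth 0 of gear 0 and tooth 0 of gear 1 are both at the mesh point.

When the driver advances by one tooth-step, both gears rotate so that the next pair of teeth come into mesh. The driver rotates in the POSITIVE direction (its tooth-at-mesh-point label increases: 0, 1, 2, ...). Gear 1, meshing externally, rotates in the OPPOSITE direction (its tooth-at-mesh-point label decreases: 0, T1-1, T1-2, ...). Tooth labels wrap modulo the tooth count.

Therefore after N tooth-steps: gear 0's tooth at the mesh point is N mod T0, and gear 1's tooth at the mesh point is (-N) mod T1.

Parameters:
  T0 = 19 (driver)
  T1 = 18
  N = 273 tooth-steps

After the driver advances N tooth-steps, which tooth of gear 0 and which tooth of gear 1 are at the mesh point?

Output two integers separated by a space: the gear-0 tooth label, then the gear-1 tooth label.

Answer: 7 15

Derivation:
Gear 0 (driver, T0=19): tooth at mesh = N mod T0
  273 = 14 * 19 + 7, so 273 mod 19 = 7
  gear 0 tooth = 7
Gear 1 (driven, T1=18): tooth at mesh = (-N) mod T1
  273 = 15 * 18 + 3, so 273 mod 18 = 3
  (-273) mod 18 = (-3) mod 18 = 18 - 3 = 15
Mesh after 273 steps: gear-0 tooth 7 meets gear-1 tooth 15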